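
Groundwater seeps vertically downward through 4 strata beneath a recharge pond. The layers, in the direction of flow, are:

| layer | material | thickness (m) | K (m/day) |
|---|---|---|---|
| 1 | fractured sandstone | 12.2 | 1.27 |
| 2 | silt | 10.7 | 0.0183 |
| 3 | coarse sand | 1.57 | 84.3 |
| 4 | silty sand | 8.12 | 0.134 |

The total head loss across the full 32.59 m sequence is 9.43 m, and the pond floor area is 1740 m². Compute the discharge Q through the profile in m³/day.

25.1

Flow is perpendicular to layering, so the layers act in series and the equivalent K is the thickness-weighted harmonic mean.
Total thickness L = 12.2 + 10.7 + 1.57 + 8.12 = 32.59 m.
Σ(b_i/K_i) = 12.2/1.27 + 10.7/0.0183 + 1.57/84.3 + 8.12/0.134 = 654.9 d.
K_eq = L / Σ(b_i/K_i) = 32.59 / 654.9 = 0.04976 m/day.
Q = K_eq · A · (Δh/L) = 0.04976 × 1740 × (9.43/32.59) = 25.05 m³/day.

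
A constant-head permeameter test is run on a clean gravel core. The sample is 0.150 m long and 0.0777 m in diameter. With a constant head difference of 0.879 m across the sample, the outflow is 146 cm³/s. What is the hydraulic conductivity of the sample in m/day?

Cross-sectional area A = π·(d/2)² = π × (0.0777/2)² = 0.004742 m².
Convert discharge: 146 cm³/s = 0.0001460 m³/s.
Darcy's law rearranged: K = Q·L / (A·Δh) = 0.0001460 × 0.150 / (0.004742 × 0.879) = 0.005254 m/s = 454.0 m/day.

454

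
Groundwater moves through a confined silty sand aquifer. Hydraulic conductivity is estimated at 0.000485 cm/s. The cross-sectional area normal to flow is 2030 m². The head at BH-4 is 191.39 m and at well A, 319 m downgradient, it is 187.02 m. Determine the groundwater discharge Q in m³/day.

11.7

Convert K: 0.000485 cm/s × 864 = 0.4190 m/day.
Hydraulic gradient i = (191.39 − 187.02) / 319 = 4.37 / 319 = 0.01370.
Darcy's law: Q = K · A · i = 0.4190 × 2030 × 0.01370 = 11.65 m³/day.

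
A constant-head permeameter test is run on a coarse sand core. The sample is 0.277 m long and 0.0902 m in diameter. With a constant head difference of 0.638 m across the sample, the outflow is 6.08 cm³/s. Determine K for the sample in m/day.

Cross-sectional area A = π·(d/2)² = π × (0.0902/2)² = 0.006390 m².
Convert discharge: 6.08 cm³/s = 6.080e-06 m³/s.
Darcy's law rearranged: K = Q·L / (A·Δh) = 6.080e-06 × 0.277 / (0.006390 × 0.638) = 0.0004131 m/s = 35.69 m/day.

35.7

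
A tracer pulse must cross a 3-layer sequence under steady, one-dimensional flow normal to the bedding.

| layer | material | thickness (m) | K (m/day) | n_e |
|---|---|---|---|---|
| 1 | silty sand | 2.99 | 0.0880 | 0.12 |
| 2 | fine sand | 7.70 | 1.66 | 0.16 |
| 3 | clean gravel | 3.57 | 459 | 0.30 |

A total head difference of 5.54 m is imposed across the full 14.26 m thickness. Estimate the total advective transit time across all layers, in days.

With flow normal to the layers, continuity requires the same specific discharge q through every layer.
Σ(b_i/K_i) = 2.99/0.0880 + 7.70/1.66 + 3.57/459 = 38.62 d.
q = Δh / Σ(b_i/K_i) = 5.54 / 38.62 = 0.1434 m/day.
In each layer the seepage velocity is v_i = q/n_i, so the layer transit time is t_i = b_i·n_i / q:
  layer 1 (silty sand): t_1 = 2.99 × 0.12 / 0.1434 = 2.501 d
  layer 2 (fine sand): t_2 = 7.70 × 0.16 / 0.1434 = 8.589 d
  layer 3 (clean gravel): t_3 = 3.57 × 0.30 / 0.1434 = 7.467 d
Total t = Σ t_i = 18.56 days.

18.6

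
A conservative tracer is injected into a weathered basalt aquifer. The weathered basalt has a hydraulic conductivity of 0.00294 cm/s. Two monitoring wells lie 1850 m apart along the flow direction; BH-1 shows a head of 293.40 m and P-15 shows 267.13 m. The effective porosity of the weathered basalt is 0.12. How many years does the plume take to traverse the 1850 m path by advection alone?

Convert K: 0.00294 cm/s × 864 = 2.540 m/day.
Hydraulic gradient i = (293.40 − 267.13) / 1850 = 26.27 / 1850 = 0.01420.
Darcy flux q = K · i = 2.540 × 0.01420 = 0.03607 m/day.
Seepage velocity v = q / n_e = 0.03607 / 0.12 = 0.3006 m/day.
Travel time t = L / v = 1850 / 0.3006 = 6155 days = 16.85 years.

16.9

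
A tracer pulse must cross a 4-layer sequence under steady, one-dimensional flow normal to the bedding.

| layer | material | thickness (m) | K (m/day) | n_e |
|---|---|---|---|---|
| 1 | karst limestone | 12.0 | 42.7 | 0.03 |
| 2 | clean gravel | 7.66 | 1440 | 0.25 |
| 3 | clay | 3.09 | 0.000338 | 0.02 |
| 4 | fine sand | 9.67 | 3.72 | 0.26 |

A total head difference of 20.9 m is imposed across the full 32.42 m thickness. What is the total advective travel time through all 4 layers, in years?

With flow normal to the layers, continuity requires the same specific discharge q through every layer.
Σ(b_i/K_i) = 12.0/42.7 + 7.66/1440 + 3.09/0.000338 + 9.67/3.72 = 9145 d.
q = Δh / Σ(b_i/K_i) = 20.9 / 9145 = 0.002285 m/day.
In each layer the seepage velocity is v_i = q/n_i, so the layer transit time is t_i = b_i·n_i / q:
  layer 1 (karst limestone): t_1 = 12.0 × 0.03 / 0.002285 = 157.5 d
  layer 2 (clean gravel): t_2 = 7.66 × 0.25 / 0.002285 = 837.9 d
  layer 3 (clay): t_3 = 3.09 × 0.02 / 0.002285 = 27.04 d
  layer 4 (fine sand): t_4 = 9.67 × 0.26 / 0.002285 = 1100 d
Total t = Σ t_i = 2123 days = 5.811 years.

5.81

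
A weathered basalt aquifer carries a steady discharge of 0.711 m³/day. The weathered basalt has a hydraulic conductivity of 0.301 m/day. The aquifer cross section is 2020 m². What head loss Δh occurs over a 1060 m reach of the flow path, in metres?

From Q = K·A·i, i = Q / (K·A) = 0.711 / (0.3010 × 2020) = 0.001169.
Head loss Δh = i · L = 0.001169 × 1060 = 1.240 m.

1.24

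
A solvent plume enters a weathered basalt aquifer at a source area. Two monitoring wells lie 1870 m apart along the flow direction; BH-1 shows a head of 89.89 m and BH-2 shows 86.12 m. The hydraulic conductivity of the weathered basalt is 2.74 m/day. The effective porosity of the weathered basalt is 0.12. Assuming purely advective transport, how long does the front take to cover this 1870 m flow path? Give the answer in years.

111

Hydraulic gradient i = (89.89 − 86.12) / 1870 = 3.77 / 1870 = 0.002016.
Darcy flux q = K · i = 2.740 × 0.002016 = 0.005524 m/day.
Seepage velocity v = q / n_e = 0.005524 / 0.12 = 0.04603 m/day.
Travel time t = L / v = 1870 / 0.04603 = 40623 days = 111.2 years.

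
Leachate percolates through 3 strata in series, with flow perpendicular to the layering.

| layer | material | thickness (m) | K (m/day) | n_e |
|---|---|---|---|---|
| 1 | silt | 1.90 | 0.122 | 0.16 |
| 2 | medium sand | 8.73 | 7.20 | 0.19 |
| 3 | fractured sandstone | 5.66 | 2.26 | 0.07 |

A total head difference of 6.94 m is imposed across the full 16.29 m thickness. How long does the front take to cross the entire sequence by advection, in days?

With flow normal to the layers, continuity requires the same specific discharge q through every layer.
Σ(b_i/K_i) = 1.90/0.122 + 8.73/7.20 + 5.66/2.26 = 19.29 d.
q = Δh / Σ(b_i/K_i) = 6.94 / 19.29 = 0.3598 m/day.
In each layer the seepage velocity is v_i = q/n_i, so the layer transit time is t_i = b_i·n_i / q:
  layer 1 (silt): t_1 = 1.90 × 0.16 / 0.3598 = 0.8450 d
  layer 2 (medium sand): t_2 = 8.73 × 0.19 / 0.3598 = 4.611 d
  layer 3 (fractured sandstone): t_3 = 5.66 × 0.07 / 0.3598 = 1.101 d
Total t = Σ t_i = 6.557 days.

6.56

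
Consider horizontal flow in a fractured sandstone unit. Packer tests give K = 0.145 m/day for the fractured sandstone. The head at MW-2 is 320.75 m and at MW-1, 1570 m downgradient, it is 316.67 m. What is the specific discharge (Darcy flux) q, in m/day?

Hydraulic gradient i = (320.75 − 316.67) / 1570 = 4.08 / 1570 = 0.002599.
Specific discharge q = K · i = 0.1450 × 0.002599 = 0.0003768 m/day.

0.000377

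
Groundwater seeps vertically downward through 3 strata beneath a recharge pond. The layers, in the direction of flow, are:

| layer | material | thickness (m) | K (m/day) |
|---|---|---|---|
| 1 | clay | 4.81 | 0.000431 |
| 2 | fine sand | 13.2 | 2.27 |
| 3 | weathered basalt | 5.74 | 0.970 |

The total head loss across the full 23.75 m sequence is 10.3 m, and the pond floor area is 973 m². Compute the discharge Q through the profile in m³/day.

Flow is perpendicular to layering, so the layers act in series and the equivalent K is the thickness-weighted harmonic mean.
Total thickness L = 4.81 + 13.2 + 5.74 = 23.75 m.
Σ(b_i/K_i) = 4.81/0.000431 + 13.2/2.27 + 5.74/0.970 = 11172 d.
K_eq = L / Σ(b_i/K_i) = 23.75 / 11172 = 0.002126 m/day.
Q = K_eq · A · (Δh/L) = 0.002126 × 973 × (10.3/23.75) = 0.8971 m³/day.

0.897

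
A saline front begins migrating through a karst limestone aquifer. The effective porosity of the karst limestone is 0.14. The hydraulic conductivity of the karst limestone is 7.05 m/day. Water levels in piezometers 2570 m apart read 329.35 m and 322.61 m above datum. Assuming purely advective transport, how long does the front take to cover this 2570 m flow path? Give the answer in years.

Hydraulic gradient i = (329.35 − 322.61) / 2570 = 6.74 / 2570 = 0.002623.
Darcy flux q = K · i = 7.050 × 0.002623 = 0.01849 m/day.
Seepage velocity v = q / n_e = 0.01849 / 0.14 = 0.1321 m/day.
Travel time t = L / v = 2570 / 0.1321 = 19460 days = 53.28 years.

53.3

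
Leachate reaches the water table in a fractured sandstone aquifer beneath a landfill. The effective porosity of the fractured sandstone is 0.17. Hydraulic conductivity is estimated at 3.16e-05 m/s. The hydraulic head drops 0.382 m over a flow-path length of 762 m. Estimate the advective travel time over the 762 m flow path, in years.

Convert K: 3.16e-05 m/s × 86400 = 2.730 m/day.
Hydraulic gradient i = Δh / L = 0.382 / 762 = 0.0005013.
Darcy flux q = K · i = 2.730 × 0.0005013 = 0.001369 m/day.
Seepage velocity v = q / n_e = 0.001369 / 0.17 = 0.008051 m/day.
Travel time t = L / v = 762 / 0.008051 = 94644 days = 259.1 years.

259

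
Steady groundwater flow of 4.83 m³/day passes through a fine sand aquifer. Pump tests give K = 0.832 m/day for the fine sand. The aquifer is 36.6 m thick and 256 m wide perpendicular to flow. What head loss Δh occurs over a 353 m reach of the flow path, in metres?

Cross-sectional area A = 256 × 36.6 = 9370 m².
From Q = K·A·i, i = Q / (K·A) = 4.83 / (0.8320 × 9370) = 0.0006196.
Head loss Δh = i · L = 0.0006196 × 353 = 0.2187 m.

0.219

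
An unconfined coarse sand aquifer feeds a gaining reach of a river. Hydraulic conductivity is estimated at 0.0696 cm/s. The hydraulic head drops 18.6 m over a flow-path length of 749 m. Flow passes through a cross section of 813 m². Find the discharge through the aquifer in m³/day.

1210

Convert K: 0.0696 cm/s × 864 = 60.13 m/day.
Hydraulic gradient i = Δh / L = 18.6 / 749 = 0.02483.
Darcy's law: Q = K · A · i = 60.13 × 813.0 × 0.02483 = 1214 m³/day.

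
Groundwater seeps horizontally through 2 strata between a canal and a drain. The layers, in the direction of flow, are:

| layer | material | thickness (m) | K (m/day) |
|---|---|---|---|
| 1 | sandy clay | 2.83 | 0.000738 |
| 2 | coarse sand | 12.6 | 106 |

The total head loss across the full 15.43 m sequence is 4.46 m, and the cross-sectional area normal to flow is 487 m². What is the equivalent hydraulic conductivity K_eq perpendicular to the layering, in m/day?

0.00402

Flow is perpendicular to layering, so the layers act in series and the equivalent K is the thickness-weighted harmonic mean.
Total thickness L = 2.83 + 12.6 = 15.43 m.
Σ(b_i/K_i) = 2.83/0.000738 + 12.6/106 = 3835 d.
K_eq = L / Σ(b_i/K_i) = 15.43 / 3835 = 0.004024 m/day.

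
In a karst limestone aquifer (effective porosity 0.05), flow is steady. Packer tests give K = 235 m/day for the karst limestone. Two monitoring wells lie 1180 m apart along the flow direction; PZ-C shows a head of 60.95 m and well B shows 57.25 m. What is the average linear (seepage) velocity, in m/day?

14.7

Hydraulic gradient i = (60.95 − 57.25) / 1180 = 3.7 / 1180 = 0.003136.
Darcy flux q = K · i = 235.0 × 0.003136 = 0.7369 m/day.
Seepage velocity v = q / n_e = 0.7369 / 0.05 = 14.74 m/day.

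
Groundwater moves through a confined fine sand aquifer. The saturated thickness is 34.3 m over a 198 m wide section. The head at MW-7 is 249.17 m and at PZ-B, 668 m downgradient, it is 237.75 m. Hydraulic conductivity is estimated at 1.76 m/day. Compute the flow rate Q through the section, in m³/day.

Cross-sectional area A = 198 × 34.3 = 6791 m².
Hydraulic gradient i = (249.17 − 237.75) / 668 = 11.42 / 668 = 0.01710.
Darcy's law: Q = K · A · i = 1.760 × 6791 × 0.01710 = 204.3 m³/day.

204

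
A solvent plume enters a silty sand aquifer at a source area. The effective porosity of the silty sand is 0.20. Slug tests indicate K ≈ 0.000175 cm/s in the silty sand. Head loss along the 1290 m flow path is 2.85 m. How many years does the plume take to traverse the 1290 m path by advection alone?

2110

Convert K: 0.000175 cm/s × 864 = 0.1512 m/day.
Hydraulic gradient i = Δh / L = 2.85 / 1290 = 0.002209.
Darcy flux q = K · i = 0.1512 × 0.002209 = 0.0003340 m/day.
Seepage velocity v = q / n_e = 0.0003340 / 0.20 = 0.001670 m/day.
Travel time t = L / v = 1290 / 0.001670 = 7.723e+05 days = 2115 years.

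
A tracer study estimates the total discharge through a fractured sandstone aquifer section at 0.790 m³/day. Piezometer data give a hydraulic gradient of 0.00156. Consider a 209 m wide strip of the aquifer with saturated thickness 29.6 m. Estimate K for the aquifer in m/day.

Cross-sectional area A = 209 × 29.6 = 6186 m².
Hydraulic gradient i = 0.00156.
From Q = K·A·i, K = Q / (A·i) = 0.790 / (6186 × 0.001560) = 0.08186 m/day.

0.0819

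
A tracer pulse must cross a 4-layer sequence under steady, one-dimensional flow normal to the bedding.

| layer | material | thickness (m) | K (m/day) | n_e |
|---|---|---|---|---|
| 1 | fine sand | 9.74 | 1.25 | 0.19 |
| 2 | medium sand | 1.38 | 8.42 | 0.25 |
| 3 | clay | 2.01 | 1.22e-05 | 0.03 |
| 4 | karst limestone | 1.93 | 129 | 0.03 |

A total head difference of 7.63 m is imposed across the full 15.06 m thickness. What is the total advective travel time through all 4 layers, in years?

137

With flow normal to the layers, continuity requires the same specific discharge q through every layer.
Σ(b_i/K_i) = 9.74/1.25 + 1.38/8.42 + 2.01/1.22e-05 + 1.93/129 = 1.648e+05 d.
q = Δh / Σ(b_i/K_i) = 7.63 / 1.648e+05 = 4.631e-05 m/day.
In each layer the seepage velocity is v_i = q/n_i, so the layer transit time is t_i = b_i·n_i / q:
  layer 1 (fine sand): t_1 = 9.74 × 0.19 / 4.631e-05 = 39962 d
  layer 2 (medium sand): t_2 = 1.38 × 0.25 / 4.631e-05 = 7450 d
  layer 3 (clay): t_3 = 2.01 × 0.03 / 4.631e-05 = 1302 d
  layer 4 (karst limestone): t_4 = 1.93 × 0.03 / 4.631e-05 = 1250 d
Total t = Σ t_i = 49964 days = 136.8 years.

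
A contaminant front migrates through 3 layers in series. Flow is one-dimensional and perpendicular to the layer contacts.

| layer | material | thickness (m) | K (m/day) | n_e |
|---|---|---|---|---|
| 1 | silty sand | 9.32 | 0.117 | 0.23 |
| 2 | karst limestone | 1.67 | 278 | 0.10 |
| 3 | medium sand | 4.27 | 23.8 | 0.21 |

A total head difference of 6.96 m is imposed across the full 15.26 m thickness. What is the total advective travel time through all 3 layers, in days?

36.8

With flow normal to the layers, continuity requires the same specific discharge q through every layer.
Σ(b_i/K_i) = 9.32/0.117 + 1.67/278 + 4.27/23.8 = 79.84 d.
q = Δh / Σ(b_i/K_i) = 6.96 / 79.84 = 0.08717 m/day.
In each layer the seepage velocity is v_i = q/n_i, so the layer transit time is t_i = b_i·n_i / q:
  layer 1 (silty sand): t_1 = 9.32 × 0.23 / 0.08717 = 24.59 d
  layer 2 (karst limestone): t_2 = 1.67 × 0.10 / 0.08717 = 1.916 d
  layer 3 (medium sand): t_3 = 4.27 × 0.21 / 0.08717 = 10.29 d
Total t = Σ t_i = 36.79 days.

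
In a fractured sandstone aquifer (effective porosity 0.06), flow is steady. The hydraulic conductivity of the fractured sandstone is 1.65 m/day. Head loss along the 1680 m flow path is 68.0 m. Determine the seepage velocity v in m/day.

1.11

Hydraulic gradient i = Δh / L = 68.0 / 1680 = 0.04048.
Darcy flux q = K · i = 1.650 × 0.04048 = 0.06679 m/day.
Seepage velocity v = q / n_e = 0.06679 / 0.06 = 1.113 m/day.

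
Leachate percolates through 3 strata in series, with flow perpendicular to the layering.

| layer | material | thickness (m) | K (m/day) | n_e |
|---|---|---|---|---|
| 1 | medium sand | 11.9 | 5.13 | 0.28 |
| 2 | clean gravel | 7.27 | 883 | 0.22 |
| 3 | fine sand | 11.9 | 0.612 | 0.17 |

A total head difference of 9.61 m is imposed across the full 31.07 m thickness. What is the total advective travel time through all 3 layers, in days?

With flow normal to the layers, continuity requires the same specific discharge q through every layer.
Σ(b_i/K_i) = 11.9/5.13 + 7.27/883 + 11.9/0.612 = 21.77 d.
q = Δh / Σ(b_i/K_i) = 9.61 / 21.77 = 0.4414 m/day.
In each layer the seepage velocity is v_i = q/n_i, so the layer transit time is t_i = b_i·n_i / q:
  layer 1 (medium sand): t_1 = 11.9 × 0.28 / 0.4414 = 7.549 d
  layer 2 (clean gravel): t_2 = 7.27 × 0.22 / 0.4414 = 3.624 d
  layer 3 (fine sand): t_3 = 11.9 × 0.17 / 0.4414 = 4.583 d
Total t = Σ t_i = 15.76 days.

15.8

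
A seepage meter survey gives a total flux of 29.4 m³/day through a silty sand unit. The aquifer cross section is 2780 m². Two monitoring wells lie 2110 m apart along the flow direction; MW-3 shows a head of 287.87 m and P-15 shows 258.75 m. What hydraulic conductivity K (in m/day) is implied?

0.766

Hydraulic gradient i = (287.87 − 258.75) / 2110 = 29.12 / 2110 = 0.01380.
From Q = K·A·i, K = Q / (A·i) = 29.4 / (2780 × 0.01380) = 0.7663 m/day.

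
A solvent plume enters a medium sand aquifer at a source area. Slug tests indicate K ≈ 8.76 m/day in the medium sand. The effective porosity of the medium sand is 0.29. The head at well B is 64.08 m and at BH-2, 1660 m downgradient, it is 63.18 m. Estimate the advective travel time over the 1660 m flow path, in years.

278

Hydraulic gradient i = (64.08 − 63.18) / 1660 = 0.9 / 1660 = 0.0005422.
Darcy flux q = K · i = 8.760 × 0.0005422 = 0.004749 m/day.
Seepage velocity v = q / n_e = 0.004749 / 0.29 = 0.01638 m/day.
Travel time t = L / v = 1660 / 0.01638 = 1.014e+05 days = 277.5 years.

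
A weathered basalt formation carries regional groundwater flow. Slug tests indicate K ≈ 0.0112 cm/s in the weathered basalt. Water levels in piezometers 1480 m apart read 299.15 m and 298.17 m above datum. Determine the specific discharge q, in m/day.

0.00641

Convert K: 0.0112 cm/s × 864 = 9.677 m/day.
Hydraulic gradient i = (299.15 − 298.17) / 1480 = 0.98 / 1480 = 0.0006622.
Specific discharge q = K · i = 9.677 × 0.0006622 = 0.006408 m/day.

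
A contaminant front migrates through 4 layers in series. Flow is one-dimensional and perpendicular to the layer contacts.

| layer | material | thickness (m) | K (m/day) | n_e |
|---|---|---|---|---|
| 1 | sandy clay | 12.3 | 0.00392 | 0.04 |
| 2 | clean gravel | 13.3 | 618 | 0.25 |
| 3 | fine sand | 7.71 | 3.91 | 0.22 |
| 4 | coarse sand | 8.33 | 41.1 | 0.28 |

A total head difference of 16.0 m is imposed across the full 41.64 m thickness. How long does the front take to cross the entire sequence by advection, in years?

4.22

With flow normal to the layers, continuity requires the same specific discharge q through every layer.
Σ(b_i/K_i) = 12.3/0.00392 + 13.3/618 + 7.71/3.91 + 8.33/41.1 = 3140 d.
q = Δh / Σ(b_i/K_i) = 16.0 / 3140 = 0.005096 m/day.
In each layer the seepage velocity is v_i = q/n_i, so the layer transit time is t_i = b_i·n_i / q:
  layer 1 (sandy clay): t_1 = 12.3 × 0.04 / 0.005096 = 96.55 d
  layer 2 (clean gravel): t_2 = 13.3 × 0.25 / 0.005096 = 652.5 d
  layer 3 (fine sand): t_3 = 7.71 × 0.22 / 0.005096 = 332.9 d
  layer 4 (coarse sand): t_4 = 8.33 × 0.28 / 0.005096 = 457.7 d
Total t = Σ t_i = 1540 days = 4.215 years.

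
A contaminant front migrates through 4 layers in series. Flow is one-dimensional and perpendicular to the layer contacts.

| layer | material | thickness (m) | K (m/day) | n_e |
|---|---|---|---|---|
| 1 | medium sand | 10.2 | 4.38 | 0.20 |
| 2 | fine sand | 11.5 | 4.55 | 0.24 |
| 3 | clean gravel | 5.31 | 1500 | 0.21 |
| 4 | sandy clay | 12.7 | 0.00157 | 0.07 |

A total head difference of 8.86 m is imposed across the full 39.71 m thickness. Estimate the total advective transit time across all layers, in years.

17.0

With flow normal to the layers, continuity requires the same specific discharge q through every layer.
Σ(b_i/K_i) = 10.2/4.38 + 11.5/4.55 + 5.31/1500 + 12.7/0.00157 = 8094 d.
q = Δh / Σ(b_i/K_i) = 8.86 / 8094 = 0.001095 m/day.
In each layer the seepage velocity is v_i = q/n_i, so the layer transit time is t_i = b_i·n_i / q:
  layer 1 (medium sand): t_1 = 10.2 × 0.20 / 0.001095 = 1864 d
  layer 2 (fine sand): t_2 = 11.5 × 0.24 / 0.001095 = 2521 d
  layer 3 (clean gravel): t_3 = 5.31 × 0.21 / 0.001095 = 1019 d
  layer 4 (sandy clay): t_4 = 12.7 × 0.07 / 0.001095 = 812.1 d
Total t = Σ t_i = 6216 days = 17.02 years.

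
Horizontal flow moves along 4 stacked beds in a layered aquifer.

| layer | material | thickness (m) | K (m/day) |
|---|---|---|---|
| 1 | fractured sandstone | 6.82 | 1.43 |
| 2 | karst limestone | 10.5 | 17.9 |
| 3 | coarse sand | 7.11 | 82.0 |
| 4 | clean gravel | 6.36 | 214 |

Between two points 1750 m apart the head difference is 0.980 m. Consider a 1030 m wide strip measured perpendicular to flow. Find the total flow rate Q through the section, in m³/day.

Flow is parallel to layering, so each bed carries its own Darcy discharge and the transmissivities add.
Σ(K_i·b_i) = 1.43×6.82 + 17.9×10.5 + 82.0×7.11 + 214×6.36 = 2142 m²/day.
Hydraulic gradient i = Δh / L = 0.980 / 1750 = 0.0005600.
Q = Σ(K_i·b_i) · W · i = 2142 × 1030 × 0.0005600 = 1235 m³/day.

1240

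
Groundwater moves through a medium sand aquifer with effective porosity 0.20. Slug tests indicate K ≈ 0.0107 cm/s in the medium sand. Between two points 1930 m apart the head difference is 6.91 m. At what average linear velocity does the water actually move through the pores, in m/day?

0.165

Convert K: 0.0107 cm/s × 864 = 9.245 m/day.
Hydraulic gradient i = Δh / L = 6.91 / 1930 = 0.003580.
Darcy flux q = K · i = 9.245 × 0.003580 = 0.03310 m/day.
Seepage velocity v = q / n_e = 0.03310 / 0.20 = 0.1655 m/day.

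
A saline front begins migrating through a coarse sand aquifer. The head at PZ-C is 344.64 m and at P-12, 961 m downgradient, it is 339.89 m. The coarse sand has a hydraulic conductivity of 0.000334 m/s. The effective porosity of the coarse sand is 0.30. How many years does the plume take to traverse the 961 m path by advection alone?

5.53

Convert K: 0.000334 m/s × 86400 = 28.86 m/day.
Hydraulic gradient i = (344.64 − 339.89) / 961 = 4.75 / 961 = 0.004943.
Darcy flux q = K · i = 28.86 × 0.004943 = 0.1426 m/day.
Seepage velocity v = q / n_e = 0.1426 / 0.30 = 0.4755 m/day.
Travel time t = L / v = 961 / 0.4755 = 2021 days = 5.534 years.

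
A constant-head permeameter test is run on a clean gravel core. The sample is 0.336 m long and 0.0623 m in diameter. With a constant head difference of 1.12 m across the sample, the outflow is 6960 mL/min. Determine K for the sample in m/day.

986

Cross-sectional area A = π·(d/2)² = π × (0.0623/2)² = 0.003048 m².
Convert discharge: 6960 mL/min = 0.0001160 m³/s.
Darcy's law rearranged: K = Q·L / (A·Δh) = 0.0001160 × 0.336 / (0.003048 × 1.12) = 0.01142 m/s = 986.3 m/day.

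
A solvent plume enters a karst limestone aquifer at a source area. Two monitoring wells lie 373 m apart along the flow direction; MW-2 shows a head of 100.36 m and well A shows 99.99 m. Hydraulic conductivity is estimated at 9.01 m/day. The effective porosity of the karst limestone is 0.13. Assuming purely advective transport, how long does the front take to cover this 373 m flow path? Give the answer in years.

14.9

Hydraulic gradient i = (100.36 − 99.99) / 373 = 0.37 / 373 = 0.0009920.
Darcy flux q = K · i = 9.010 × 0.0009920 = 0.008938 m/day.
Seepage velocity v = q / n_e = 0.008938 / 0.13 = 0.06875 m/day.
Travel time t = L / v = 373 / 0.06875 = 5425 days = 14.85 years.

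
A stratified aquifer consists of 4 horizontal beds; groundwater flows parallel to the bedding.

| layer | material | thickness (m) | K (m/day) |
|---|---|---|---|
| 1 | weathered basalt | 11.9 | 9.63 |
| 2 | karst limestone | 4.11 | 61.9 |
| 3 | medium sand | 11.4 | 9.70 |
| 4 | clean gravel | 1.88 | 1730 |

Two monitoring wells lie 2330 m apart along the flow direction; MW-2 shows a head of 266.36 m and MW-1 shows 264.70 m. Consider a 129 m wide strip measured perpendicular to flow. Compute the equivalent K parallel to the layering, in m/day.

127

Flow is parallel to layering, so each bed carries its own Darcy discharge and the transmissivities add.
Σ(K_i·b_i) = 9.63×11.9 + 61.9×4.11 + 9.70×11.4 + 1730×1.88 = 3732 m²/day.
Total thickness b = 29.29 m, so K_eq = Σ(K_i·b_i)/b = 127.4 m/day.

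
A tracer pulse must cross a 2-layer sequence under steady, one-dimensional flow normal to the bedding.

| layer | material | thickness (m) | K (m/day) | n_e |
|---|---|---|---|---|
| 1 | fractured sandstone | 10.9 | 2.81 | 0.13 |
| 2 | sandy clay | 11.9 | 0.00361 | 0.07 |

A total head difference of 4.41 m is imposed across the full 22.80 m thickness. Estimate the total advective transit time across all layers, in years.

4.61

With flow normal to the layers, continuity requires the same specific discharge q through every layer.
Σ(b_i/K_i) = 10.9/2.81 + 11.9/0.00361 = 3300 d.
q = Δh / Σ(b_i/K_i) = 4.41 / 3300 = 0.001336 m/day.
In each layer the seepage velocity is v_i = q/n_i, so the layer transit time is t_i = b_i·n_i / q:
  layer 1 (fractured sandstone): t_1 = 10.9 × 0.13 / 0.001336 = 1060 d
  layer 2 (sandy clay): t_2 = 11.9 × 0.07 / 0.001336 = 623.4 d
Total t = Σ t_i = 1684 days = 4.610 years.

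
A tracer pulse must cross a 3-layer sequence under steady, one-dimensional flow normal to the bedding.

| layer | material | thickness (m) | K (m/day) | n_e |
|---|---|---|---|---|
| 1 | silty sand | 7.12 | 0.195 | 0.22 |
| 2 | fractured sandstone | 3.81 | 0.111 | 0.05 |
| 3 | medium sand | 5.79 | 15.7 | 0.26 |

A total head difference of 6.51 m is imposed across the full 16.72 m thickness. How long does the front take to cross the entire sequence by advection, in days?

With flow normal to the layers, continuity requires the same specific discharge q through every layer.
Σ(b_i/K_i) = 7.12/0.195 + 3.81/0.111 + 5.79/15.7 = 71.21 d.
q = Δh / Σ(b_i/K_i) = 6.51 / 71.21 = 0.09142 m/day.
In each layer the seepage velocity is v_i = q/n_i, so the layer transit time is t_i = b_i·n_i / q:
  layer 1 (silty sand): t_1 = 7.12 × 0.22 / 0.09142 = 17.13 d
  layer 2 (fractured sandstone): t_2 = 3.81 × 0.05 / 0.09142 = 2.084 d
  layer 3 (medium sand): t_3 = 5.79 × 0.26 / 0.09142 = 16.47 d
Total t = Σ t_i = 35.68 days.

35.7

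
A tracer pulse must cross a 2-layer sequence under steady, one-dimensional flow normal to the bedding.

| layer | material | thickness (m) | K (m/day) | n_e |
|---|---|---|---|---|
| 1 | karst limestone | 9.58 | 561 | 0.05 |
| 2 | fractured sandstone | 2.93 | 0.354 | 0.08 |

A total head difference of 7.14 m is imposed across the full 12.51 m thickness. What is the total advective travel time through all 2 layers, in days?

With flow normal to the layers, continuity requires the same specific discharge q through every layer.
Σ(b_i/K_i) = 9.58/561 + 2.93/0.354 = 8.294 d.
q = Δh / Σ(b_i/K_i) = 7.14 / 8.294 = 0.8609 m/day.
In each layer the seepage velocity is v_i = q/n_i, so the layer transit time is t_i = b_i·n_i / q:
  layer 1 (karst limestone): t_1 = 9.58 × 0.05 / 0.8609 = 0.5564 d
  layer 2 (fractured sandstone): t_2 = 2.93 × 0.08 / 0.8609 = 0.2723 d
Total t = Σ t_i = 0.8287 days.

0.829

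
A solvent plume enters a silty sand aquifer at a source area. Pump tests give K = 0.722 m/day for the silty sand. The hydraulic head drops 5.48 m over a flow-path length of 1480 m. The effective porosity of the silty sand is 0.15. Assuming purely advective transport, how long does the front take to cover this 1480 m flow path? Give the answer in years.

227

Hydraulic gradient i = Δh / L = 5.48 / 1480 = 0.003703.
Darcy flux q = K · i = 0.7220 × 0.003703 = 0.002673 m/day.
Seepage velocity v = q / n_e = 0.002673 / 0.15 = 0.01782 m/day.
Travel time t = L / v = 1480 / 0.01782 = 83042 days = 227.4 years.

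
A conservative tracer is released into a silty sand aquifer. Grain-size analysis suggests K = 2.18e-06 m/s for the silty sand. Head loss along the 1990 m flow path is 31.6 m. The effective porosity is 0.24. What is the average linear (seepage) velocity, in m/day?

Convert K: 2.18e-06 m/s × 86400 = 0.1884 m/day.
Hydraulic gradient i = Δh / L = 31.6 / 1990 = 0.01588.
Darcy flux q = K · i = 0.1884 × 0.01588 = 0.002991 m/day.
Seepage velocity v = q / n_e = 0.002991 / 0.24 = 0.01246 m/day.

0.0125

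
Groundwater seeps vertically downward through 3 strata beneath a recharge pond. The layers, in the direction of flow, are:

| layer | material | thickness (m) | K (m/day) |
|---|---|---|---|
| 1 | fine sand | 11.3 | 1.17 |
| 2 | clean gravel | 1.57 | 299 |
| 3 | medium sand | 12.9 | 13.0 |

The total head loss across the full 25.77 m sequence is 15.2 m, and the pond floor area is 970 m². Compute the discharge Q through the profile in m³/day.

1380

Flow is perpendicular to layering, so the layers act in series and the equivalent K is the thickness-weighted harmonic mean.
Total thickness L = 11.3 + 1.57 + 12.9 = 25.77 m.
Σ(b_i/K_i) = 11.3/1.17 + 1.57/299 + 12.9/13.0 = 10.66 d.
K_eq = L / Σ(b_i/K_i) = 25.77 / 10.66 = 2.418 m/day.
Q = K_eq · A · (Δh/L) = 2.418 × 970 × (15.2/25.77) = 1384 m³/day.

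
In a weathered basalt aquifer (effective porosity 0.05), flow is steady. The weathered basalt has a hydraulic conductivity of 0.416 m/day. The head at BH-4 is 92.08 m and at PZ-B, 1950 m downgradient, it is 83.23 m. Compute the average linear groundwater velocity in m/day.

Hydraulic gradient i = (92.08 − 83.23) / 1950 = 8.85 / 1950 = 0.004538.
Darcy flux q = K · i = 0.4160 × 0.004538 = 0.001888 m/day.
Seepage velocity v = q / n_e = 0.001888 / 0.05 = 0.03776 m/day.

0.0378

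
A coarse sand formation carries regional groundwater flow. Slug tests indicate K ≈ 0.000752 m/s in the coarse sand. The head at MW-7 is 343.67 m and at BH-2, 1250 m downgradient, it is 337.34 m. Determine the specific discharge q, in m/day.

0.329

Convert K: 0.000752 m/s × 86400 = 64.97 m/day.
Hydraulic gradient i = (343.67 − 337.34) / 1250 = 6.33 / 1250 = 0.005064.
Specific discharge q = K · i = 64.97 × 0.005064 = 0.3290 m/day.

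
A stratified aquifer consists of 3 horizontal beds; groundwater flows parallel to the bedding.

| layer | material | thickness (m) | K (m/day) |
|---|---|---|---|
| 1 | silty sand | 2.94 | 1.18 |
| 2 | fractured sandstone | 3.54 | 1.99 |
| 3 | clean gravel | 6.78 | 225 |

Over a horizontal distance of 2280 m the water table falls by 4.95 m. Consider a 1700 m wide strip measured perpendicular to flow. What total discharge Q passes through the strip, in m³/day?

Flow is parallel to layering, so each bed carries its own Darcy discharge and the transmissivities add.
Σ(K_i·b_i) = 1.18×2.94 + 1.99×3.54 + 225×6.78 = 1536 m²/day.
Hydraulic gradient i = Δh / L = 4.95 / 2280 = 0.002171.
Q = Σ(K_i·b_i) · W · i = 1536 × 1700 × 0.002171 = 5669 m³/day.

5670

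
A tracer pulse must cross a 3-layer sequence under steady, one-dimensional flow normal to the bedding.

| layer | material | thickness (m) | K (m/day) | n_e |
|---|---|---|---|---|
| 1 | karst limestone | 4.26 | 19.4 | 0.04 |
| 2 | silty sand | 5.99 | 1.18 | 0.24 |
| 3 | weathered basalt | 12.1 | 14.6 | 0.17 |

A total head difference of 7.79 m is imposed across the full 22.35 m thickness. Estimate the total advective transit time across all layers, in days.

2.88

With flow normal to the layers, continuity requires the same specific discharge q through every layer.
Σ(b_i/K_i) = 4.26/19.4 + 5.99/1.18 + 12.1/14.6 = 6.125 d.
q = Δh / Σ(b_i/K_i) = 7.79 / 6.125 = 1.272 m/day.
In each layer the seepage velocity is v_i = q/n_i, so the layer transit time is t_i = b_i·n_i / q:
  layer 1 (karst limestone): t_1 = 4.26 × 0.04 / 1.272 = 0.1340 d
  layer 2 (silty sand): t_2 = 5.99 × 0.24 / 1.272 = 1.130 d
  layer 3 (weathered basalt): t_3 = 12.1 × 0.17 / 1.272 = 1.617 d
Total t = Σ t_i = 2.881 days.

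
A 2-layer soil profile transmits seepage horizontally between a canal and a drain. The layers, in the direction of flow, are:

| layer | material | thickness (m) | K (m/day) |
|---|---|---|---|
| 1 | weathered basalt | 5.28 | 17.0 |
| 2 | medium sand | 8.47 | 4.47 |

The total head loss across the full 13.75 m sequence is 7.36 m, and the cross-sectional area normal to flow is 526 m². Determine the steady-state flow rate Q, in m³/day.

1760

Flow is perpendicular to layering, so the layers act in series and the equivalent K is the thickness-weighted harmonic mean.
Total thickness L = 5.28 + 8.47 = 13.75 m.
Σ(b_i/K_i) = 5.28/17.0 + 8.47/4.47 = 2.205 d.
K_eq = L / Σ(b_i/K_i) = 13.75 / 2.205 = 6.235 m/day.
Q = K_eq · A · (Δh/L) = 6.235 × 526 × (7.36/13.75) = 1755 m³/day.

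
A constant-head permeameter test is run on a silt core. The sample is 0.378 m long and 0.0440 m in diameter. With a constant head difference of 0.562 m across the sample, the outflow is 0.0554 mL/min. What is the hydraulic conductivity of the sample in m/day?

0.0353

Cross-sectional area A = π·(d/2)² = π × (0.0440/2)² = 0.001521 m².
Convert discharge: 0.0554 mL/min = 9.233e-10 m³/s.
Darcy's law rearranged: K = Q·L / (A·Δh) = 9.233e-10 × 0.378 / (0.001521 × 0.562) = 4.084e-07 m/s = 0.03529 m/day.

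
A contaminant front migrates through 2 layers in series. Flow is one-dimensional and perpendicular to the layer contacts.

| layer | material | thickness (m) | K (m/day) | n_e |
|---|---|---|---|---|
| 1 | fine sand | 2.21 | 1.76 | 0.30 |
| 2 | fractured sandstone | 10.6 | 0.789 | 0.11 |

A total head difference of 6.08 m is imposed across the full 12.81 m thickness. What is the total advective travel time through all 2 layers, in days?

With flow normal to the layers, continuity requires the same specific discharge q through every layer.
Σ(b_i/K_i) = 2.21/1.76 + 10.6/0.789 = 14.69 d.
q = Δh / Σ(b_i/K_i) = 6.08 / 14.69 = 0.4139 m/day.
In each layer the seepage velocity is v_i = q/n_i, so the layer transit time is t_i = b_i·n_i / q:
  layer 1 (fine sand): t_1 = 2.21 × 0.30 / 0.4139 = 1.602 d
  layer 2 (fractured sandstone): t_2 = 10.6 × 0.11 / 0.4139 = 2.817 d
Total t = Σ t_i = 4.419 days.

4.42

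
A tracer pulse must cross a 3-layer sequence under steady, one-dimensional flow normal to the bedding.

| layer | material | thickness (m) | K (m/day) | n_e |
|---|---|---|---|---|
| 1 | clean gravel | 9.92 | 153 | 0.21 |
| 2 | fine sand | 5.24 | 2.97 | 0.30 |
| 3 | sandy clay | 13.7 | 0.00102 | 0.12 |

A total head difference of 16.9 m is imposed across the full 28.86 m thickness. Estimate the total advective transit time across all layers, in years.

11.5

With flow normal to the layers, continuity requires the same specific discharge q through every layer.
Σ(b_i/K_i) = 9.92/153 + 5.24/2.97 + 13.7/0.00102 = 13433 d.
q = Δh / Σ(b_i/K_i) = 16.9 / 13433 = 0.001258 m/day.
In each layer the seepage velocity is v_i = q/n_i, so the layer transit time is t_i = b_i·n_i / q:
  layer 1 (clean gravel): t_1 = 9.92 × 0.21 / 0.001258 = 1656 d
  layer 2 (fine sand): t_2 = 5.24 × 0.30 / 0.001258 = 1250 d
  layer 3 (sandy clay): t_3 = 13.7 × 0.12 / 0.001258 = 1307 d
Total t = Σ t_i = 4212 days = 11.53 years.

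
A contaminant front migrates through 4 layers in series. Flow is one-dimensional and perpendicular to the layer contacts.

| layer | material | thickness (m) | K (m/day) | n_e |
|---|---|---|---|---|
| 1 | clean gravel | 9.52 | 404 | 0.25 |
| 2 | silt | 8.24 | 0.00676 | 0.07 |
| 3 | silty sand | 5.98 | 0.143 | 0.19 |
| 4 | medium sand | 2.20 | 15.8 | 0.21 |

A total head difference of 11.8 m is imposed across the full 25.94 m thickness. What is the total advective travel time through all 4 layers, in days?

487

With flow normal to the layers, continuity requires the same specific discharge q through every layer.
Σ(b_i/K_i) = 9.52/404 + 8.24/0.00676 + 5.98/0.143 + 2.20/15.8 = 1261 d.
q = Δh / Σ(b_i/K_i) = 11.8 / 1261 = 0.009358 m/day.
In each layer the seepage velocity is v_i = q/n_i, so the layer transit time is t_i = b_i·n_i / q:
  layer 1 (clean gravel): t_1 = 9.52 × 0.25 / 0.009358 = 254.3 d
  layer 2 (silt): t_2 = 8.24 × 0.07 / 0.009358 = 61.64 d
  layer 3 (silty sand): t_3 = 5.98 × 0.19 / 0.009358 = 121.4 d
  layer 4 (medium sand): t_4 = 2.20 × 0.21 / 0.009358 = 49.37 d
Total t = Σ t_i = 486.7 days.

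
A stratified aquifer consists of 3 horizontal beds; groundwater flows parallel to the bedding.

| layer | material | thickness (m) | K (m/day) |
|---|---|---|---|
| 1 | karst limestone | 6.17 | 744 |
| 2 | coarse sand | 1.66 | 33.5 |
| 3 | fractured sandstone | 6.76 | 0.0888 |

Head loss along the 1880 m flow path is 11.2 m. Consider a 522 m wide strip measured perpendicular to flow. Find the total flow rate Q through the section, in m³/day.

14500

Flow is parallel to layering, so each bed carries its own Darcy discharge and the transmissivities add.
Σ(K_i·b_i) = 744×6.17 + 33.5×1.66 + 0.0888×6.76 = 4647 m²/day.
Hydraulic gradient i = Δh / L = 11.2 / 1880 = 0.005957.
Q = Σ(K_i·b_i) · W · i = 4647 × 522 × 0.005957 = 14450 m³/day.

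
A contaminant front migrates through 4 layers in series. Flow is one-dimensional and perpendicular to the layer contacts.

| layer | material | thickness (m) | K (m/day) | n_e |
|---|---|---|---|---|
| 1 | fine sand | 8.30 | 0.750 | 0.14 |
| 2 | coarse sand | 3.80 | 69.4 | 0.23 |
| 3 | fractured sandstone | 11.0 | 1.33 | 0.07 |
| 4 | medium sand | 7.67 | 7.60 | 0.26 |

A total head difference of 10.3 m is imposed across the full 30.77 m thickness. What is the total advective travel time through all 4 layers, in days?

9.51

With flow normal to the layers, continuity requires the same specific discharge q through every layer.
Σ(b_i/K_i) = 8.30/0.750 + 3.80/69.4 + 11.0/1.33 + 7.67/7.60 = 20.40 d.
q = Δh / Σ(b_i/K_i) = 10.3 / 20.40 = 0.5049 m/day.
In each layer the seepage velocity is v_i = q/n_i, so the layer transit time is t_i = b_i·n_i / q:
  layer 1 (fine sand): t_1 = 8.30 × 0.14 / 0.5049 = 2.302 d
  layer 2 (coarse sand): t_2 = 3.80 × 0.23 / 0.5049 = 1.731 d
  layer 3 (fractured sandstone): t_3 = 11.0 × 0.07 / 0.5049 = 1.525 d
  layer 4 (medium sand): t_4 = 7.67 × 0.26 / 0.5049 = 3.950 d
Total t = Σ t_i = 9.508 days.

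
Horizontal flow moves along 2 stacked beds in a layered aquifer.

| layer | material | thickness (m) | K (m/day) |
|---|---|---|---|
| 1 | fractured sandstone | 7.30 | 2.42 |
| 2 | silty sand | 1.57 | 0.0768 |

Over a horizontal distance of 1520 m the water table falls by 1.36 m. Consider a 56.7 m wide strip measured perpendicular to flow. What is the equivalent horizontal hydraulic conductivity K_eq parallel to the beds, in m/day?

2.01

Flow is parallel to layering, so each bed carries its own Darcy discharge and the transmissivities add.
Σ(K_i·b_i) = 2.42×7.30 + 0.0768×1.57 = 17.79 m²/day.
Total thickness b = 8.870 m, so K_eq = Σ(K_i·b_i)/b = 2.005 m/day.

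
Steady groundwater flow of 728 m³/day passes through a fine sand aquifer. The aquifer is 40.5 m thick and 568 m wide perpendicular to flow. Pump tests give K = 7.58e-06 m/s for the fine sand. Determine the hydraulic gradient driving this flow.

Convert K: 7.58e-06 m/s × 86400 = 0.6549 m/day.
Cross-sectional area A = 568 × 40.5 = 23004 m².
From Q = K·A·i, i = Q / (K·A) = 728 / (0.6549 × 23004) = 0.04832.

0.0483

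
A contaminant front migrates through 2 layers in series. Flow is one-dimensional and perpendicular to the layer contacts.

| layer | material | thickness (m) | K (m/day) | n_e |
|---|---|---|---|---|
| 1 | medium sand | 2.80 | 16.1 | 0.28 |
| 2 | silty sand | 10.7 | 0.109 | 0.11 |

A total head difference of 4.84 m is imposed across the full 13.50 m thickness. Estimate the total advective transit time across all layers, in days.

With flow normal to the layers, continuity requires the same specific discharge q through every layer.
Σ(b_i/K_i) = 2.80/16.1 + 10.7/0.109 = 98.34 d.
q = Δh / Σ(b_i/K_i) = 4.84 / 98.34 = 0.04922 m/day.
In each layer the seepage velocity is v_i = q/n_i, so the layer transit time is t_i = b_i·n_i / q:
  layer 1 (medium sand): t_1 = 2.80 × 0.28 / 0.04922 = 15.93 d
  layer 2 (silty sand): t_2 = 10.7 × 0.11 / 0.04922 = 23.91 d
Total t = Σ t_i = 39.84 days.

39.8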